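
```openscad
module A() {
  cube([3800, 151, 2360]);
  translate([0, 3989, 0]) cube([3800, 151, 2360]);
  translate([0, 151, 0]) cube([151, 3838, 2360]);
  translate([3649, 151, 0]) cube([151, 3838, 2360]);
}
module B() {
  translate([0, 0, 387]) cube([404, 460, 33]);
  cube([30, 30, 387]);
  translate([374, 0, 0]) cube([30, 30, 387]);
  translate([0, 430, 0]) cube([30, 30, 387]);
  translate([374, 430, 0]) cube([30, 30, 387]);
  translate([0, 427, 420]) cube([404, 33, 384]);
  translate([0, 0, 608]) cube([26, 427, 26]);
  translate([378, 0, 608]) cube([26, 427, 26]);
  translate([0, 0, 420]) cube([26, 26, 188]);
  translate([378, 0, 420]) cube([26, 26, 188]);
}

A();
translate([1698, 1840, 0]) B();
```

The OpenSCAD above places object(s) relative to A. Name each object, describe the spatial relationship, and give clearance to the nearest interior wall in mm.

A is a house frame. B is a chair. The chair sits inside the house frame, centred. The clearance to the nearest interior wall is 1547 mm.

Clearances: x = 1547, y = 1689; minimum 1547 mm.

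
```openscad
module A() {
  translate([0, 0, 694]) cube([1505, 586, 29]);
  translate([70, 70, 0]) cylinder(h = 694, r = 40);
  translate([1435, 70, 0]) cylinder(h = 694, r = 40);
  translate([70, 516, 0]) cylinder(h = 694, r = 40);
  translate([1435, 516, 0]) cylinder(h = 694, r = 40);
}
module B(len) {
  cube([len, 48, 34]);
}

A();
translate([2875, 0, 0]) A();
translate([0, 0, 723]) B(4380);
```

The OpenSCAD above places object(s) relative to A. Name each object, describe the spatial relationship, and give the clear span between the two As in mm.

Second table starts at x = 2875; first ends at x = 1505; clear span = 2875 − 1505 = 1370 mm.

A is a table. B is a beam. A beam spans the tops of two tables. The clear span between the two tables is 1370 mm.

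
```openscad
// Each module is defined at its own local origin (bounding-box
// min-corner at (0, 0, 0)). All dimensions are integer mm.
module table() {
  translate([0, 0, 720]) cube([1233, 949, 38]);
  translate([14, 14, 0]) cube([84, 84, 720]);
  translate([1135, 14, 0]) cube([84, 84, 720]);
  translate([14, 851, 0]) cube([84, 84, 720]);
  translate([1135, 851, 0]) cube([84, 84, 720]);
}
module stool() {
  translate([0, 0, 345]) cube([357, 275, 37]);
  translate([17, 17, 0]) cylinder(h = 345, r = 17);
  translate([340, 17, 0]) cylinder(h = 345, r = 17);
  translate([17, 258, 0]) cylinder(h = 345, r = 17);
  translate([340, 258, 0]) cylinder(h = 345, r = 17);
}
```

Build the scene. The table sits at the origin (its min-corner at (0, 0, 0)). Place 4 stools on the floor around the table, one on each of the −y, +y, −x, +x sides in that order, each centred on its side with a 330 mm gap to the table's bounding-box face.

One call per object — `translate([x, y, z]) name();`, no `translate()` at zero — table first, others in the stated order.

table();
translate([438, -605, 0]) stool();
translate([438, 1279, 0]) stool();
translate([-687, 337, 0]) stool();
translate([1563, 337, 0]) stool();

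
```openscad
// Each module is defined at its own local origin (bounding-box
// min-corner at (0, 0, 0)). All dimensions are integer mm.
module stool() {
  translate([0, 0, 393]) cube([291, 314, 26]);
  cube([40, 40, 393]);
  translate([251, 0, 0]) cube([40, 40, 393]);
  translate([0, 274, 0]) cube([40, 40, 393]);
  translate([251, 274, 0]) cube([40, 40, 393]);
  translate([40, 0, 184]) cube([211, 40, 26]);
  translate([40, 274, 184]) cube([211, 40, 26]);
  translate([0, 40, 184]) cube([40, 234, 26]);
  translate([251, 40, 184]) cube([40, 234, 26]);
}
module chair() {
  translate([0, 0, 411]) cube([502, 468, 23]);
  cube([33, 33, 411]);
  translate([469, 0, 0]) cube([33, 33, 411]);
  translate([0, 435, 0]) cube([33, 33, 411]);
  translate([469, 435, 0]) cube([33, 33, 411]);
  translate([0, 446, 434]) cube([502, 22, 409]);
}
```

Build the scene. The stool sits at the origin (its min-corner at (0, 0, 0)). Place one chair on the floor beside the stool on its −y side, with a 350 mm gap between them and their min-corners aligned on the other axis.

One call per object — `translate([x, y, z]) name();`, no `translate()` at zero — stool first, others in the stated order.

stool();
translate([0, -818, 0]) chair();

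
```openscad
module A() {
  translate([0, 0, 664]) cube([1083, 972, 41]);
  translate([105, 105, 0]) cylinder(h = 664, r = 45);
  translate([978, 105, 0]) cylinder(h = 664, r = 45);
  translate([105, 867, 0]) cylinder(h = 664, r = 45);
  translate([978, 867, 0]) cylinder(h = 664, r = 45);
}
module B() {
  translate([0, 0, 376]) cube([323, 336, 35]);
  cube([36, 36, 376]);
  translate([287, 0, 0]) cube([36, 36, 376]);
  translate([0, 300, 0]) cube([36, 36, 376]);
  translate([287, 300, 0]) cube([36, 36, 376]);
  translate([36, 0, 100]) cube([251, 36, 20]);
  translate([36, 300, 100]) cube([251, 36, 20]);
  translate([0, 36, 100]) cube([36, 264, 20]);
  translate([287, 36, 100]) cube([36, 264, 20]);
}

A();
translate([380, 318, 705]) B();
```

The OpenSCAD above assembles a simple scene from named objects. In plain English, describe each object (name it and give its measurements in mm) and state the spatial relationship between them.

A is a table with a 1083×972 mm rectangular top, 41 mm thick, top surface at z = 705 mm, supported by four round legs of 90 mm diameter, each leg's bounding box inset 60 mm from the nearest pair of top edges, running from the floor.

B is a four-legged stool. The seat is 323×336 mm, 35 mm thick, top at z = 411 mm. It stands on four square legs, each 36×36 mm in cross-section, from z = 0 to the seat underside, each flush with a corner of the seat. Four stretchers, 36 mm wide and 20 mm tall, connect adjacent legs with their undersides at z = 100 mm, each running between the inner faces of the legs it joins and aligned with the legs' outer faces on the other axis.

The stool is on top of the table, centred.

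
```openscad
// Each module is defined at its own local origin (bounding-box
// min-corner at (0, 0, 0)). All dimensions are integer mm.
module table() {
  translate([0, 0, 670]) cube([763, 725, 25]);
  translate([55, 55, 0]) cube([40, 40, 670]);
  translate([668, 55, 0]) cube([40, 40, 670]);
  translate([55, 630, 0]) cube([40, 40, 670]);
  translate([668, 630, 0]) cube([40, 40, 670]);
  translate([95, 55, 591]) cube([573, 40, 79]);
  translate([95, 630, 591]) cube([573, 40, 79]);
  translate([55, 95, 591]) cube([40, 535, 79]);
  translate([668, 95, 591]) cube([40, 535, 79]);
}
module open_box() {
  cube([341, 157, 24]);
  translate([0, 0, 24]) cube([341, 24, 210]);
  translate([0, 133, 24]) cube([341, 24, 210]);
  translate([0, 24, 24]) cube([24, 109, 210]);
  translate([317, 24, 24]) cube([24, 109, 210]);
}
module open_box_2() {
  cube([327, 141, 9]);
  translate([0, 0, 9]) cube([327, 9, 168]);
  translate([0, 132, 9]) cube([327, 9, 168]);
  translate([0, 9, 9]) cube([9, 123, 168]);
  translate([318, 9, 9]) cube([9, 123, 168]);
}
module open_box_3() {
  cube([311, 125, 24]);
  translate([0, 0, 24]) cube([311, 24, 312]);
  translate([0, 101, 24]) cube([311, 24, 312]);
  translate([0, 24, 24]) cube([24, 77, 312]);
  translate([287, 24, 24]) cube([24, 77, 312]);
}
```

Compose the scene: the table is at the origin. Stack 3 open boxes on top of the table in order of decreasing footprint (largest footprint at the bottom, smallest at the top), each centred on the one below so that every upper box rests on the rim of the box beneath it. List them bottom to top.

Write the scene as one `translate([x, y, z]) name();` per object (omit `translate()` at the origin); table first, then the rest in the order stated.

table();
translate([211, 284, 695]) open_box();
translate([218, 292, 929]) open_box_2();
translate([226, 300, 1106]) open_box_3();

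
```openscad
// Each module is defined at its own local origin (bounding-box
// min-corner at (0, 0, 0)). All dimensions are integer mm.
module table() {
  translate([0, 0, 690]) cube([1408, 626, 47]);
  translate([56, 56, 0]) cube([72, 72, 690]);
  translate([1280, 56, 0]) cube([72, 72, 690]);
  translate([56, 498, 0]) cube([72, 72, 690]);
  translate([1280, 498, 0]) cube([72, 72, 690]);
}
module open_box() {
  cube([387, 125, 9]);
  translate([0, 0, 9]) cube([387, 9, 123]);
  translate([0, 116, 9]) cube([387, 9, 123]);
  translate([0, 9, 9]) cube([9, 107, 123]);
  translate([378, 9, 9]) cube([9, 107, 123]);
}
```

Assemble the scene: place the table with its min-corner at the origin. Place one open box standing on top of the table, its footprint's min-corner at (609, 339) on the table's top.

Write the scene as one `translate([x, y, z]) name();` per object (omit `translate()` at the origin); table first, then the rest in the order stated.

table();
translate([609, 339, 737]) open_box();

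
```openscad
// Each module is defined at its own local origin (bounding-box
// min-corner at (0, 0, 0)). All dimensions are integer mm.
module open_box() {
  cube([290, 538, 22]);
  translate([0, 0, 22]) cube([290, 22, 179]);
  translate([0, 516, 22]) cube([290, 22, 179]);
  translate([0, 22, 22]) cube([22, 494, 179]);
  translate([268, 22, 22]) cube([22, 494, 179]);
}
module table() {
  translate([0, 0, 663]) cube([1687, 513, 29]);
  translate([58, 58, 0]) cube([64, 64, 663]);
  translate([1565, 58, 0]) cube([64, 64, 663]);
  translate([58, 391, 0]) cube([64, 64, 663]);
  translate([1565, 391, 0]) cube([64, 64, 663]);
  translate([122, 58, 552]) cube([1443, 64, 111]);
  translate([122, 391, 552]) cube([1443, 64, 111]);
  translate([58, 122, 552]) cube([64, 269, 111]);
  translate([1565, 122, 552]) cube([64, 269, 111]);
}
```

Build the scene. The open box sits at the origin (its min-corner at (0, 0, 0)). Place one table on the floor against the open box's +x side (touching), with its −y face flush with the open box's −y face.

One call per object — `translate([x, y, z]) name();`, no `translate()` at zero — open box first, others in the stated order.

open_box();
translate([290, 0, 0]) table();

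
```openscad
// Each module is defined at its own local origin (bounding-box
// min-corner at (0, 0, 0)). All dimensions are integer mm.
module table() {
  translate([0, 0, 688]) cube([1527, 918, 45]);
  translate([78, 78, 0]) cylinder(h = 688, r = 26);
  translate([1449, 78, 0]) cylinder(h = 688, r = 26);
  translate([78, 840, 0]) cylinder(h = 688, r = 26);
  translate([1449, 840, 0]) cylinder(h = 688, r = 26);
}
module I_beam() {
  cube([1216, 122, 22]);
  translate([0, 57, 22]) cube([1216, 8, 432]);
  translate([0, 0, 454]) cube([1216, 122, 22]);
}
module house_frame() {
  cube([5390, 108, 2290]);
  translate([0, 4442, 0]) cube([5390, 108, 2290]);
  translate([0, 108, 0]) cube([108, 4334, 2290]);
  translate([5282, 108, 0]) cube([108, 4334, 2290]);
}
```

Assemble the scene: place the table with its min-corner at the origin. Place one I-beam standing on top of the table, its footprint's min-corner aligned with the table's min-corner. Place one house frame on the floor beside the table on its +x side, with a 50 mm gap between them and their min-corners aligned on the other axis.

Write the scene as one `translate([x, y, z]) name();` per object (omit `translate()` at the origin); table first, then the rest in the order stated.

table();
translate([0, 0, 733]) I_beam();
translate([1577, 0, 0]) house_frame();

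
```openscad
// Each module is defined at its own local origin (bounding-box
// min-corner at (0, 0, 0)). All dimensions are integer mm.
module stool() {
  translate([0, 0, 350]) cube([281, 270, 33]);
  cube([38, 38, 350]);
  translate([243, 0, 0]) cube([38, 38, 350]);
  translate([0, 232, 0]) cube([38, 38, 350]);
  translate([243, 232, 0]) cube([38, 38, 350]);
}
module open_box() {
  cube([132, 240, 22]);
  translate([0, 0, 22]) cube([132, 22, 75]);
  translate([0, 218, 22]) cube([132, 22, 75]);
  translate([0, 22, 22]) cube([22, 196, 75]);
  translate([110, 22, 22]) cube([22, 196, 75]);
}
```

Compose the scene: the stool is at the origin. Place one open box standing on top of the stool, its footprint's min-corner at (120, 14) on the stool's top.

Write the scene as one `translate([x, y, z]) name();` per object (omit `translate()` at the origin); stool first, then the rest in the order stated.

stool();
translate([120, 14, 383]) open_box();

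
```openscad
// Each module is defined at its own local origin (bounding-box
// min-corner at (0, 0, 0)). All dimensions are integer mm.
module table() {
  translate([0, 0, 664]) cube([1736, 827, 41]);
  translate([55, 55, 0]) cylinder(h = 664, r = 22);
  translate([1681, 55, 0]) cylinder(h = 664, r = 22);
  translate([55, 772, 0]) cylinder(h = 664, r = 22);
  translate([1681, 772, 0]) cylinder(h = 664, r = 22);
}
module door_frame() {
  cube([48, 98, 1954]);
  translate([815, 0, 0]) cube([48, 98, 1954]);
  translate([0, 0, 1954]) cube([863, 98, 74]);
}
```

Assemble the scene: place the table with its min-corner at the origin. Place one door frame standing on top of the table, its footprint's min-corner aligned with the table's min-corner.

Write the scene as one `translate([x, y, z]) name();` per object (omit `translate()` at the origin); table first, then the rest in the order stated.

table();
translate([0, 0, 705]) door_frame();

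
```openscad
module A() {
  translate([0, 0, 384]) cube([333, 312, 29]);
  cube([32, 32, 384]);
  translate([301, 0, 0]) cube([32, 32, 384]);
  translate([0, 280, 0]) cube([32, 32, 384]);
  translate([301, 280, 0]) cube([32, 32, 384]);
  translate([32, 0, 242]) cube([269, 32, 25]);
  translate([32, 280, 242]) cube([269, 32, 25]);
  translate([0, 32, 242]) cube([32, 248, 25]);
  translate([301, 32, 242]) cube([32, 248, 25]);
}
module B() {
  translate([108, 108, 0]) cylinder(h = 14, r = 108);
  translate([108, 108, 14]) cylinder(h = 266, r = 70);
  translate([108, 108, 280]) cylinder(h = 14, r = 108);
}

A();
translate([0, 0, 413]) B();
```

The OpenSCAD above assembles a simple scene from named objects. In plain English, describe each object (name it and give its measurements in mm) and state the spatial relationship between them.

A is a four-legged stool. The seat is 333×312 mm, 29 mm thick, top at z = 413 mm. It stands on four square legs, each 32×32 mm in cross-section, from z = 0 to the seat underside, each flush with a corner of the seat. Four stretchers, 32 mm wide and 25 mm tall, connect adjacent legs with their undersides at z = 242 mm, each running between the inner faces of the legs it joins and aligned with the legs' outer faces on the other axis.

B is a spool: two coaxial disc flanges of radius 108 mm and thickness 14 mm, joined by a core cylinder of radius 70 mm and height 266 mm. The lower flange rests on z = 0 and the three cylinders share a vertical axis.

The spool is on top of the stool.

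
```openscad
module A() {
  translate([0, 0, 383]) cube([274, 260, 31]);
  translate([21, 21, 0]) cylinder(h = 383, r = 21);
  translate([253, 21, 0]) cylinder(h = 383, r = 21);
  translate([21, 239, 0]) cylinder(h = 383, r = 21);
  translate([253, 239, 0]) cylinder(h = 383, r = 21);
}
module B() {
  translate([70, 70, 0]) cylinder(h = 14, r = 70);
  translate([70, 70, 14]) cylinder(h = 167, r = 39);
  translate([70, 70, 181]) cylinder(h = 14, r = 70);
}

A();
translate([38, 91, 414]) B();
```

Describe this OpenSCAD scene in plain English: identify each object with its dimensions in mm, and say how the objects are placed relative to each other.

A is a four-legged stool. The seat is 274×260 mm, 31 mm thick, top at z = 414 mm. It stands on four round legs, each 42 mm in diameter, from z = 0 to the seat underside, each leg's axis is inset half a diameter from the nearest pair of seat edges (so the leg's bounding box is flush with the corner).

B is a spool: two coaxial disc flanges of radius 70 mm and thickness 14 mm, joined by a core cylinder of radius 39 mm and height 167 mm. The lower flange rests on z = 0 and the three cylinders share a vertical axis.

The spool is on top of the stool.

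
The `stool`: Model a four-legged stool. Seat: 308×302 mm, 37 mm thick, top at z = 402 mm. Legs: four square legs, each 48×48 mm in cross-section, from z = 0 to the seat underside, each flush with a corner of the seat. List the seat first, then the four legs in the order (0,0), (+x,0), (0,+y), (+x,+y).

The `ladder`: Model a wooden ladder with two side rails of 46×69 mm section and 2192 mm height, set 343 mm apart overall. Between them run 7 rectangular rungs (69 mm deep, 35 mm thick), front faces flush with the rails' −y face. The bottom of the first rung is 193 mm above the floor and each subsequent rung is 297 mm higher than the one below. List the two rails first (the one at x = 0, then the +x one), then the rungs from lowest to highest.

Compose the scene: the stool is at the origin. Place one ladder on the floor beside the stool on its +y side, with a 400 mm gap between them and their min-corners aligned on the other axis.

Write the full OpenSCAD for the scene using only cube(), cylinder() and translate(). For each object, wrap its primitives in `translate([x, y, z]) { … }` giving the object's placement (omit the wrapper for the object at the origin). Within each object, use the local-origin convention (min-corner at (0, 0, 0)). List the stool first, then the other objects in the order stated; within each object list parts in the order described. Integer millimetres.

translate([0, 0, 365]) cube([308, 302, 37]);
cube([48, 48, 365]);
translate([260, 0, 0]) cube([48, 48, 365]);
translate([0, 254, 0]) cube([48, 48, 365]);
translate([260, 254, 0]) cube([48, 48, 365]);
translate([0, 702, 0]) {
  cube([46, 69, 2192]);
  translate([297, 0, 0]) cube([46, 69, 2192]);
  translate([46, 0, 193]) cube([251, 69, 35]);
  translate([46, 0, 490]) cube([251, 69, 35]);
  translate([46, 0, 787]) cube([251, 69, 35]);
  translate([46, 0, 1084]) cube([251, 69, 35]);
  translate([46, 0, 1381]) cube([251, 69, 35]);
  translate([46, 0, 1678]) cube([251, 69, 35]);
  translate([46, 0, 1975]) cube([251, 69, 35]);
}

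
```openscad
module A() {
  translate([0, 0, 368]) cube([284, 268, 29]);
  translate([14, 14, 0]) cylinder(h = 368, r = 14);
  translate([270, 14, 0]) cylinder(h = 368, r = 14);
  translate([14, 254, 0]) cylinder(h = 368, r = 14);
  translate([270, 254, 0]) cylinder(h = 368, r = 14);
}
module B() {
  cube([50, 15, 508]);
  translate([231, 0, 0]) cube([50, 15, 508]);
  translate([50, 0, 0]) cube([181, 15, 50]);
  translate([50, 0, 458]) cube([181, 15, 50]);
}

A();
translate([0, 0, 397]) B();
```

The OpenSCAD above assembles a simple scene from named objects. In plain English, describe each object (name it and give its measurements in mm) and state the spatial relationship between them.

A is a simple wooden stool: a rectangular seat 284 mm (x) by 268 mm (y), 29 mm thick, top face at z = 397 mm, on four round legs, each 28 mm in diameter. The legs rest on z = 0, each leg's axis is inset half a diameter from the nearest pair of seat edges (so the leg's bounding box is flush with the corner).

B is a picture frame with a 181×408 mm rectangular opening (x by z) and a uniform 50 mm border on every side. Frame depth is 15 mm along y. It is built from two vertical stiles running the full outside height and two horizontal rails spanning the gap between the stiles.

The picture frame is on top of the stool.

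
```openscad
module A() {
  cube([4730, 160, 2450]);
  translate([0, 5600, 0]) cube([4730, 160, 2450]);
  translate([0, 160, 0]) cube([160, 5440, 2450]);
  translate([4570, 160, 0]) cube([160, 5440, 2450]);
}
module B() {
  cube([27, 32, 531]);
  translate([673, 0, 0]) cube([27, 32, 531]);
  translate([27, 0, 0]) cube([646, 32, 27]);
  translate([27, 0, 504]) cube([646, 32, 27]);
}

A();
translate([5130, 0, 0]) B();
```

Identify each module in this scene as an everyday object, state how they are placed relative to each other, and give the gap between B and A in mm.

A is a house frame. B is a picture frame. The picture frame is on the floor beside the house frame on its +x side. The gap between the picture frame and the house frame is 400 mm.

The picture frame's nearest face is 400 mm from the house frame's +x face.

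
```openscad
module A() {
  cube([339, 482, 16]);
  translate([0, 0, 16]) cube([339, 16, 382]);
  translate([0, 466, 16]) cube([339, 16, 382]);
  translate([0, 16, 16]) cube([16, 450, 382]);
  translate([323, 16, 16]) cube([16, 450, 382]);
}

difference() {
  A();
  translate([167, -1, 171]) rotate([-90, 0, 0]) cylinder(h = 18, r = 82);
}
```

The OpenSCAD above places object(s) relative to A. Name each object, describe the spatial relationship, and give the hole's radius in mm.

The subtracted cylinder has r = 82 mm.

A is an open box. The open box has a circular hole through its front wall. The hole's radius is 82 mm.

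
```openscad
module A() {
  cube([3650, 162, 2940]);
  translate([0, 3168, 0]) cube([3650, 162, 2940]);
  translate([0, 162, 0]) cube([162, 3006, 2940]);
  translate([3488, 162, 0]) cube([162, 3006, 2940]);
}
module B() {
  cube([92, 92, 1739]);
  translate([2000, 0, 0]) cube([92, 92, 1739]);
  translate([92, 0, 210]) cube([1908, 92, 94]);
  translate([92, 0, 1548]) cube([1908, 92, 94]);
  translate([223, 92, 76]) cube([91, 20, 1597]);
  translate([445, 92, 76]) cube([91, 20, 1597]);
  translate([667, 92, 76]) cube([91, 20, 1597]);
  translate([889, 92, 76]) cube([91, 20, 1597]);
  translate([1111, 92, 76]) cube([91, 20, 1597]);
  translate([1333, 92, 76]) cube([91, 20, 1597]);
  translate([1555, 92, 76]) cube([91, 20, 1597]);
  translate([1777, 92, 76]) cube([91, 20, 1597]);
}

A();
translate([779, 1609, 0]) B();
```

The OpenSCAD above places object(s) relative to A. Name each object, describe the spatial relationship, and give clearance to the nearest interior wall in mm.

A is a house frame. B is a fence section. The fence section sits inside the house frame, centred. The clearance to the nearest interior wall is 617 mm.

Clearances: x = 617, y = 1447; minimum 617 mm.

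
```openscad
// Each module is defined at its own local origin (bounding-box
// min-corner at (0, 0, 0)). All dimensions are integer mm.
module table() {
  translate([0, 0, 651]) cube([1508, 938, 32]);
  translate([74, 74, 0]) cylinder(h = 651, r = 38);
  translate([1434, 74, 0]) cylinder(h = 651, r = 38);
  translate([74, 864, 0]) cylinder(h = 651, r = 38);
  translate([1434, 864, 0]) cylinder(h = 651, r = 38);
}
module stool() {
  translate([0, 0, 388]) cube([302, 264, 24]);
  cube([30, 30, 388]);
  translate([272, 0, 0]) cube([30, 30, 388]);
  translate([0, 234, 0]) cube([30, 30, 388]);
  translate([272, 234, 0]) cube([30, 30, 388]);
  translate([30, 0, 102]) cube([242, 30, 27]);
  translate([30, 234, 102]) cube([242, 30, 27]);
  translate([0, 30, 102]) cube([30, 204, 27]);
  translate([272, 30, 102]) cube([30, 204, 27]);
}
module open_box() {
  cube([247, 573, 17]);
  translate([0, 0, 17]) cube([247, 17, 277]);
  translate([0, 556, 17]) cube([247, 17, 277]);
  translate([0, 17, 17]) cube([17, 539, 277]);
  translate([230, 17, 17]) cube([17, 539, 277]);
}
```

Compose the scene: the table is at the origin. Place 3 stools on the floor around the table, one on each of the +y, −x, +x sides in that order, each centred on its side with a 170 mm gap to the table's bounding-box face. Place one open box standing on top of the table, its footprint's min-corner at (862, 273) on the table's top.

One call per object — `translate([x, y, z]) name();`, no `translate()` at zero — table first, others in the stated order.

table();
translate([603, 1108, 0]) stool();
translate([-472, 337, 0]) stool();
translate([1678, 337, 0]) stool();
translate([862, 273, 683]) open_box();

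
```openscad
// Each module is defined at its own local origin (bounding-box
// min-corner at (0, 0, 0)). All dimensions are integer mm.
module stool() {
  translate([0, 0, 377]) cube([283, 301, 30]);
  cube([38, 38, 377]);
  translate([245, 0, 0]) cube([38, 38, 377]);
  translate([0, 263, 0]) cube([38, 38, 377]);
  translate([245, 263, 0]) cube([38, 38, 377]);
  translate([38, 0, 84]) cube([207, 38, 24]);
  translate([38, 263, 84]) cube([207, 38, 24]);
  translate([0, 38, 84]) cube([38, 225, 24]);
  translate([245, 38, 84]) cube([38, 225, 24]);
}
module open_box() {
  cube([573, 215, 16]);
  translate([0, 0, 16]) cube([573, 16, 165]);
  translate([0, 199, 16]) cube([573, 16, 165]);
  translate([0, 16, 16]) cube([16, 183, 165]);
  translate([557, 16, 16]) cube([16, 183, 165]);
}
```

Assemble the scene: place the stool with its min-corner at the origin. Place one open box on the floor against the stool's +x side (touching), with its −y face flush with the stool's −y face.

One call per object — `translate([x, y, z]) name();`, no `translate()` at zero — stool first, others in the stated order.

stool();
translate([283, 0, 0]) open_box();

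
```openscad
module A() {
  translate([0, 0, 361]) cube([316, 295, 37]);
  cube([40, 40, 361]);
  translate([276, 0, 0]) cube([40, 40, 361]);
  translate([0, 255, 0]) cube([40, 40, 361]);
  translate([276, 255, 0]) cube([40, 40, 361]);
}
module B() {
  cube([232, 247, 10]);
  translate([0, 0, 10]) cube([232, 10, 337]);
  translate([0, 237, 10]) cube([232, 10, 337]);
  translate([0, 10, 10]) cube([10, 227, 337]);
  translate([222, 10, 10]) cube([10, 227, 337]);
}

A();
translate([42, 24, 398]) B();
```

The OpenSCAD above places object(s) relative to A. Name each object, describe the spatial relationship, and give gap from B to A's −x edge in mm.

A is a stool. B is an open box. The open box is on top of the stool, centred. The gap from the open box to the stool's −x edge is 42 mm.

The open box's min-x is at 42; the stool's min-x is 0; gap = 42 mm.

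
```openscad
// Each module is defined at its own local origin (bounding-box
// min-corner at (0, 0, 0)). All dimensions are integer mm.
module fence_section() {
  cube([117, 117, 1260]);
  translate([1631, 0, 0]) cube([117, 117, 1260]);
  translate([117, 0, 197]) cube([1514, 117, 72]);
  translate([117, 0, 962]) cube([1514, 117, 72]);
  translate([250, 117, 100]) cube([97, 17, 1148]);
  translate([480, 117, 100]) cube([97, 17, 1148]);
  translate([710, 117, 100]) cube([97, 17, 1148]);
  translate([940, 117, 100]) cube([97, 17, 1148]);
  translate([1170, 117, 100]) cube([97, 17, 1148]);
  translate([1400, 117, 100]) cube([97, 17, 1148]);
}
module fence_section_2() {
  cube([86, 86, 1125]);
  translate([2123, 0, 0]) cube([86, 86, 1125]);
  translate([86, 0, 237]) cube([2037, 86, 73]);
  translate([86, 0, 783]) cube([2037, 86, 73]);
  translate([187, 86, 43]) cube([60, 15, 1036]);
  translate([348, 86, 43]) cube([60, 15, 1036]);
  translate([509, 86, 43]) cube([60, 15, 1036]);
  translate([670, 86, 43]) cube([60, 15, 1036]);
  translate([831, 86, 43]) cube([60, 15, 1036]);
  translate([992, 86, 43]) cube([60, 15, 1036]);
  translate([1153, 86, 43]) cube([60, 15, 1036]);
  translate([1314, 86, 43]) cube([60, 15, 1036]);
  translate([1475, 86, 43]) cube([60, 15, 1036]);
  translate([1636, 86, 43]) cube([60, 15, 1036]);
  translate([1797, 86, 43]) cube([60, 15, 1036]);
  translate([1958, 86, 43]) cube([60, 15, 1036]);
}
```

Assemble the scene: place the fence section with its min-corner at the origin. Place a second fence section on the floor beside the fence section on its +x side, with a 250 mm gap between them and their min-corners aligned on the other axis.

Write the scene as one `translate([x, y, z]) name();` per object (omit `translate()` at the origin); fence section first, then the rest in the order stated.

fence_section();
translate([1998, 0, 0]) fence_section_2();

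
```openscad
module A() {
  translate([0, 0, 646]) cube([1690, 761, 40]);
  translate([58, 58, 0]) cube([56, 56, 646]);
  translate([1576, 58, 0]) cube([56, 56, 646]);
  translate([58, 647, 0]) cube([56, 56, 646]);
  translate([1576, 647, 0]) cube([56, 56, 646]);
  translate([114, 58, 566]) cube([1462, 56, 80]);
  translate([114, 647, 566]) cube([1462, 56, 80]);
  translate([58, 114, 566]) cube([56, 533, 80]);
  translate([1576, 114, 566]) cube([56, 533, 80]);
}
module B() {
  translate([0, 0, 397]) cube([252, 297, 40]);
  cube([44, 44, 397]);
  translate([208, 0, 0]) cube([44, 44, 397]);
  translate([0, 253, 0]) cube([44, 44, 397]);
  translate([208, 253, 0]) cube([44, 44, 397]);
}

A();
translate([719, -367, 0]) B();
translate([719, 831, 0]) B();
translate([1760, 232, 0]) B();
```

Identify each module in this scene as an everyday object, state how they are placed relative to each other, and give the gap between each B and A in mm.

A is a table. B is a stool. Three stools sit around the table at the −y, +y, +x sides. The gap between each stool and the table is 70 mm.

Each stool's nearest face is 70 mm from the table's bounding box.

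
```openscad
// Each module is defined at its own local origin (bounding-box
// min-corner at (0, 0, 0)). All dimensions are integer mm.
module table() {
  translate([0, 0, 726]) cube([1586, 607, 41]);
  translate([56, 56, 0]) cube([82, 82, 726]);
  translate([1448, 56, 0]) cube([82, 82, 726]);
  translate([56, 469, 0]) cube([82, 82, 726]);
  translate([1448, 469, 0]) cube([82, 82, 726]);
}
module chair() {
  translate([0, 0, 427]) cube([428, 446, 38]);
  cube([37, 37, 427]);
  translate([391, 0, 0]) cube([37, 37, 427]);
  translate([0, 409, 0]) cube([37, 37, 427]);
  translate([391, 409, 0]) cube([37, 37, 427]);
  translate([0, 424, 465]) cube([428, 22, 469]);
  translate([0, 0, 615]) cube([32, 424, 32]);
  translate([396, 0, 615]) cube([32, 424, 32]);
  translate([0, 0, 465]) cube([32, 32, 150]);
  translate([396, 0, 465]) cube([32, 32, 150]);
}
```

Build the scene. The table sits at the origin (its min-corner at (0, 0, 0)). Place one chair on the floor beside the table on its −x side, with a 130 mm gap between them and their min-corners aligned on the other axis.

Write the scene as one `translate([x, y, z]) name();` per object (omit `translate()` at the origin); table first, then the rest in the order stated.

table();
translate([-558, 0, 0]) chair();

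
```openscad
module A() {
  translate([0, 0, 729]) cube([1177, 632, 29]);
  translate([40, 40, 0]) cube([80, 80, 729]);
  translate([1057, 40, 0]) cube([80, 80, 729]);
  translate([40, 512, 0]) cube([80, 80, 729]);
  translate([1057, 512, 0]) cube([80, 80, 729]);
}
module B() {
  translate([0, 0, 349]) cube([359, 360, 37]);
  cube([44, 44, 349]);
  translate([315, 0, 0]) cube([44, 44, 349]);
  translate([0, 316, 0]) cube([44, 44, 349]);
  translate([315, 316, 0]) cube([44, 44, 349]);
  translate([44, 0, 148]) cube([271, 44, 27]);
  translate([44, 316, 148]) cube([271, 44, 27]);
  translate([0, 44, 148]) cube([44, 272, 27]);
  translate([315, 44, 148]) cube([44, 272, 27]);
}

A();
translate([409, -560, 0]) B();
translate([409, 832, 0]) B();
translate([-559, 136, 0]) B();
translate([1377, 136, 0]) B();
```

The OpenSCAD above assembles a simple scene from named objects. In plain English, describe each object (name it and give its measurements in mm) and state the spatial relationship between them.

A is a rectangular dining table. The top is 1177×632×29 mm with its upper surface at z = 758 mm. It stands on four 80×80 mm square legs, each inset 40 mm from the nearest pair of top edges, running from the floor to the underside of the top.

B is a four-legged stool. The seat is 359×360 mm, 37 mm thick, top at z = 386 mm. It stands on four square legs, each 44×44 mm in cross-section, from z = 0 to the seat underside, each flush with a corner of the seat. Four stretchers, 44 mm wide and 27 mm tall, connect adjacent legs with their undersides at z = 148 mm, each running between the inner faces of the legs it joins and aligned with the legs' outer faces on the other axis.

Four stools sit around the table at the −y, +y, −x, +x sides.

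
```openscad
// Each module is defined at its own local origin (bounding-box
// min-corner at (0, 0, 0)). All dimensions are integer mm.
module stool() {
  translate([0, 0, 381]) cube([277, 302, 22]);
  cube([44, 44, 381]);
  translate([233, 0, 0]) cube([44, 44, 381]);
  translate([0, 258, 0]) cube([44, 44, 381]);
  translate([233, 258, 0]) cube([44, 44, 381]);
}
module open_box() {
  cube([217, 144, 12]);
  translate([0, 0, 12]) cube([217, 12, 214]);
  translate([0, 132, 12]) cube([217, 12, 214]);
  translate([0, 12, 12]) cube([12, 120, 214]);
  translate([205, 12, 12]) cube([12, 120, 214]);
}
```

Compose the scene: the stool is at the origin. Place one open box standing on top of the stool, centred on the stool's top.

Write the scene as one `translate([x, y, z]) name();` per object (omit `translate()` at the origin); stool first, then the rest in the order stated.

stool();
translate([30, 79, 403]) open_box();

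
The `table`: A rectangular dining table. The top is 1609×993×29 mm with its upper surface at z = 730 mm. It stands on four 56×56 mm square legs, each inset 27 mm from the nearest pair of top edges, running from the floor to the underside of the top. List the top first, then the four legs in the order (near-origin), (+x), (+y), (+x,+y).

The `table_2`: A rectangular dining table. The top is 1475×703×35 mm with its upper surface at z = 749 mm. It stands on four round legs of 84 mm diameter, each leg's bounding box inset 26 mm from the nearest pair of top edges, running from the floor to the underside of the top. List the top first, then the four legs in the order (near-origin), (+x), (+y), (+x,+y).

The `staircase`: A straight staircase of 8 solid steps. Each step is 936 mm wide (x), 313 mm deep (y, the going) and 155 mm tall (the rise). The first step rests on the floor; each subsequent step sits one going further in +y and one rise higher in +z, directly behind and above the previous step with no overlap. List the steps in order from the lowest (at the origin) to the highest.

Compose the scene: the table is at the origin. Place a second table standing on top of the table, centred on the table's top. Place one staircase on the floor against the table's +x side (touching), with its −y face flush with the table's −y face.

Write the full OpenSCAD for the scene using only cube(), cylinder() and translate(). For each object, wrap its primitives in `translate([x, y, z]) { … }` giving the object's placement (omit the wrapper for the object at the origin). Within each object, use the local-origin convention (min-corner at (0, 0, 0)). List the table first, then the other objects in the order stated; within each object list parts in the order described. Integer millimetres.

translate([0, 0, 701]) cube([1609, 993, 29]);
translate([27, 27, 0]) cube([56, 56, 701]);
translate([1526, 27, 0]) cube([56, 56, 701]);
translate([27, 910, 0]) cube([56, 56, 701]);
translate([1526, 910, 0]) cube([56, 56, 701]);
translate([67, 145, 730]) {
  translate([0, 0, 714]) cube([1475, 703, 35]);
  translate([68, 68, 0]) cylinder(h = 714, r = 42);
  translate([1407, 68, 0]) cylinder(h = 714, r = 42);
  translate([68, 635, 0]) cylinder(h = 714, r = 42);
  translate([1407, 635, 0]) cylinder(h = 714, r = 42);
}
translate([1609, 0, 0]) {
  cube([936, 313, 155]);
  translate([0, 313, 155]) cube([936, 313, 155]);
  translate([0, 626, 310]) cube([936, 313, 155]);
  translate([0, 939, 465]) cube([936, 313, 155]);
  translate([0, 1252, 620]) cube([936, 313, 155]);
  translate([0, 1565, 775]) cube([936, 313, 155]);
  translate([0, 1878, 930]) cube([936, 313, 155]);
  translate([0, 2191, 1085]) cube([936, 313, 155]);
}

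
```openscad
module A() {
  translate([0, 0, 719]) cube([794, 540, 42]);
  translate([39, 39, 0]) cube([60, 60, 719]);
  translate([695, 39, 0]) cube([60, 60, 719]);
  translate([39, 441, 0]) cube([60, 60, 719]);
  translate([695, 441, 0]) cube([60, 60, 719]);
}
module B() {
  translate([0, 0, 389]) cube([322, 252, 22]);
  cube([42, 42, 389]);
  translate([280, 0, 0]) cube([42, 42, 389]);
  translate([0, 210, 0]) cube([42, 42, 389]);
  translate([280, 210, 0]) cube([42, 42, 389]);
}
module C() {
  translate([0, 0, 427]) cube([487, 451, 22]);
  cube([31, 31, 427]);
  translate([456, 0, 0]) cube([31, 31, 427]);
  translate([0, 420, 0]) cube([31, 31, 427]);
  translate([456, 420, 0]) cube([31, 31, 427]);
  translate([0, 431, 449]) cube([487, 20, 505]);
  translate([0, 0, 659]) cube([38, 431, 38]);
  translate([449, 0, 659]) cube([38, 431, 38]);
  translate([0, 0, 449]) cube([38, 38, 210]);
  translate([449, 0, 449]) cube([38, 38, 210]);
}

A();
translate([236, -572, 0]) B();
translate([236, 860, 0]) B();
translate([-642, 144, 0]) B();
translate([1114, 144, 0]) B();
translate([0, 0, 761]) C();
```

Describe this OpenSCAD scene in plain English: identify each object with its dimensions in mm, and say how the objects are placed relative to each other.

A is a rectangular dining table. The top is 794×540×42 mm with its upper surface at z = 761 mm. It stands on four 60×60 mm square legs, each inset 39 mm from the nearest pair of top edges, running from the floor to the underside of the top.

B is a simple wooden stool: a rectangular seat 322 mm (x) by 252 mm (y), 22 mm thick, top face at z = 411 mm, on four square legs, each 42×42 mm in cross-section. The legs rest on z = 0, each flush with a corner of the seat.

C is a chair. The seat is a 487×451×22 mm slab with its top at z = 449 mm, on four 31×31 mm corner legs (flush with the seat edges, standing on z = 0). A flat backrest 20 mm thick, 505 mm tall, spans the full seat width and rises from the seat top along its +y edge, rear face flush with the rear of the seat. Two armrests of 38×38 mm section run along each side from the seat's front edge to the front of the backrest, top faces 248 mm above the seat top and outer faces flush with the seat's x-edges; a 38×38 mm post under the front of each armrest stands on the seat at the front corner.

Four stools sit around the table at the −y, +y, −x, +x sides. The chair is on top of the table.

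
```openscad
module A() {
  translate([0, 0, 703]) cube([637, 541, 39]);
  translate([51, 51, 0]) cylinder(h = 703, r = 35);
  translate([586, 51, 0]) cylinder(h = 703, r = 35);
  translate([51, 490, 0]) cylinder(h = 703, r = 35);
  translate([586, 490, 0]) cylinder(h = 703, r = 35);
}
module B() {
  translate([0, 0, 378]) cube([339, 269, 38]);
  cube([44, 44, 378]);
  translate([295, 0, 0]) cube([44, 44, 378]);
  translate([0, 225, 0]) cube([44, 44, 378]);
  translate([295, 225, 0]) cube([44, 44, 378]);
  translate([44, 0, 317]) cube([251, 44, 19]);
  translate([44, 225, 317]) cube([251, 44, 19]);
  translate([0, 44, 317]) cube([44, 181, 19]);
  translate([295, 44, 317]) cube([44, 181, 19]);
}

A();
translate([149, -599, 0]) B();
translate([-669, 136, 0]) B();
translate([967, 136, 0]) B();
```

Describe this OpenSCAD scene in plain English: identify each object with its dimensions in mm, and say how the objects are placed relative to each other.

A is a rectangular dining table. The top is 637×541×39 mm with its upper surface at z = 742 mm. It stands on four round legs of 70 mm diameter, each leg's bounding box inset 16 mm from the nearest pair of top edges, running from the floor to the underside of the top.

B is a four-legged stool. The seat is 339×269 mm, 38 mm thick, top at z = 416 mm. It stands on four square legs, each 44×44 mm in cross-section, from z = 0 to the seat underside, each flush with a corner of the seat. Four stretchers, 44 mm wide and 19 mm tall, connect adjacent legs with their undersides at z = 317 mm, each running between the inner faces of the legs it joins and aligned with the legs' outer faces on the other axis.

Three stools sit around the table at the −y, −x, +x sides.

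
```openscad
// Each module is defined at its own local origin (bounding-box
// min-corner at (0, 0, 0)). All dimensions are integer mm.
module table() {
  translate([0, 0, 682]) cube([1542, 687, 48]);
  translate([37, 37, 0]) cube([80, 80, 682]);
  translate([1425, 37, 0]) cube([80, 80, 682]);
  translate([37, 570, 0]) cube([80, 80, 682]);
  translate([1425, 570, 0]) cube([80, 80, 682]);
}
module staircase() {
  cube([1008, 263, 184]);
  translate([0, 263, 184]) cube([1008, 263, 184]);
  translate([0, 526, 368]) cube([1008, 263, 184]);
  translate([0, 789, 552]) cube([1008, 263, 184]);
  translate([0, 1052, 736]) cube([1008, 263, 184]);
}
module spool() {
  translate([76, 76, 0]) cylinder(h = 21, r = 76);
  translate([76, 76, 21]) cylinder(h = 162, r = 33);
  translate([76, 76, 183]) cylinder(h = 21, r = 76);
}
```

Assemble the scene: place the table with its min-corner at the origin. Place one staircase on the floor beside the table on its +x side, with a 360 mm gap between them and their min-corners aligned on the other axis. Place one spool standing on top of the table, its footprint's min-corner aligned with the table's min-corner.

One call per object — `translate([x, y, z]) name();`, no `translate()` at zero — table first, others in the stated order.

table();
translate([1902, 0, 0]) staircase();
translate([0, 0, 730]) spool();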